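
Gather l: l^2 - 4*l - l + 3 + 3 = l^2 - 5*l + 6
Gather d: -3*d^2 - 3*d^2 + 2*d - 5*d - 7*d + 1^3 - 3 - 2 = -6*d^2 - 10*d - 4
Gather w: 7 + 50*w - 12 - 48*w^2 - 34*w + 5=-48*w^2 + 16*w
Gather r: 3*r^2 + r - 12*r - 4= 3*r^2 - 11*r - 4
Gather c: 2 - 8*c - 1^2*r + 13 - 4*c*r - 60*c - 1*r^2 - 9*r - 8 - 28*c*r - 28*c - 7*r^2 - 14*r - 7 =c*(-32*r - 96) - 8*r^2 - 24*r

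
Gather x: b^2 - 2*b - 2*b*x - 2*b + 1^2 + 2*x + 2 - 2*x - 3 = b^2 - 2*b*x - 4*b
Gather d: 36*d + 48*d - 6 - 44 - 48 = 84*d - 98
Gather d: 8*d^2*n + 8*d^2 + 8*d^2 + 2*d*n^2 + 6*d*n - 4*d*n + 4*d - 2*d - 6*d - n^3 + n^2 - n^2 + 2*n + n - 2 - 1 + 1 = d^2*(8*n + 16) + d*(2*n^2 + 2*n - 4) - n^3 + 3*n - 2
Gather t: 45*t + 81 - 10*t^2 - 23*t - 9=-10*t^2 + 22*t + 72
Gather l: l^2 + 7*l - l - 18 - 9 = l^2 + 6*l - 27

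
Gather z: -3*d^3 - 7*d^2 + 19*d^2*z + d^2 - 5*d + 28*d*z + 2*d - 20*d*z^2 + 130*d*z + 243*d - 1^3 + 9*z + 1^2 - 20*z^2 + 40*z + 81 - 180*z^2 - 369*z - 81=-3*d^3 - 6*d^2 + 240*d + z^2*(-20*d - 200) + z*(19*d^2 + 158*d - 320)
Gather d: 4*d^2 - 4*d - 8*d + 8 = 4*d^2 - 12*d + 8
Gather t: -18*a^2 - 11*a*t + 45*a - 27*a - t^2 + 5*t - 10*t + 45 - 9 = -18*a^2 + 18*a - t^2 + t*(-11*a - 5) + 36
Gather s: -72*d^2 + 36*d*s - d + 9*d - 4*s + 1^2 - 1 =-72*d^2 + 8*d + s*(36*d - 4)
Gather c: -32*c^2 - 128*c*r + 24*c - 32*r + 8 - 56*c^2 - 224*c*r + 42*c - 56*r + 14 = -88*c^2 + c*(66 - 352*r) - 88*r + 22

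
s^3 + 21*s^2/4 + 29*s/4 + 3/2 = (s + 1/4)*(s + 2)*(s + 3)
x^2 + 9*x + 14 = (x + 2)*(x + 7)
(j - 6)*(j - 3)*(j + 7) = j^3 - 2*j^2 - 45*j + 126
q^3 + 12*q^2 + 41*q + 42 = (q + 2)*(q + 3)*(q + 7)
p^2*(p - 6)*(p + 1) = p^4 - 5*p^3 - 6*p^2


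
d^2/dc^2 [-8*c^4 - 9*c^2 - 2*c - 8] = -96*c^2 - 18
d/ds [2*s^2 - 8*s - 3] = 4*s - 8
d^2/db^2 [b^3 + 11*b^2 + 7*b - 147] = 6*b + 22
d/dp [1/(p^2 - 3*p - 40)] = (3 - 2*p)/(-p^2 + 3*p + 40)^2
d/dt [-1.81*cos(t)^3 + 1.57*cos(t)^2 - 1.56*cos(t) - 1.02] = (5.43*cos(t)^2 - 3.14*cos(t) + 1.56)*sin(t)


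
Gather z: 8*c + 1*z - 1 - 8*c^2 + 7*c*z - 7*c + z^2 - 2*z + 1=-8*c^2 + c + z^2 + z*(7*c - 1)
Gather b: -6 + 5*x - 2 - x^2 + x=-x^2 + 6*x - 8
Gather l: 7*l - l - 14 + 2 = 6*l - 12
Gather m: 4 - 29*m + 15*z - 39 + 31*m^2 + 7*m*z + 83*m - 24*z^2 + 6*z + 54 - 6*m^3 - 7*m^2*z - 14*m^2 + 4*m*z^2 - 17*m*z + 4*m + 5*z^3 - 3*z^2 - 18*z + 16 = -6*m^3 + m^2*(17 - 7*z) + m*(4*z^2 - 10*z + 58) + 5*z^3 - 27*z^2 + 3*z + 35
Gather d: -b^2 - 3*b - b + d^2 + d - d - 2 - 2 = -b^2 - 4*b + d^2 - 4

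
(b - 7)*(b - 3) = b^2 - 10*b + 21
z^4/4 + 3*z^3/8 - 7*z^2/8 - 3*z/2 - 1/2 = (z/4 + 1/4)*(z - 2)*(z + 1/2)*(z + 2)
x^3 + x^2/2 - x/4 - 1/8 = (x - 1/2)*(x + 1/2)^2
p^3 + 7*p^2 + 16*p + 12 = (p + 2)^2*(p + 3)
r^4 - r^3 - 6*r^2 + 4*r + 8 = (r - 2)^2*(r + 1)*(r + 2)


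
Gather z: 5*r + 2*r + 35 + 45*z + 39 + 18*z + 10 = 7*r + 63*z + 84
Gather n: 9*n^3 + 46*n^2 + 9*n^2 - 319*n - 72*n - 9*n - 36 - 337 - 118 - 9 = 9*n^3 + 55*n^2 - 400*n - 500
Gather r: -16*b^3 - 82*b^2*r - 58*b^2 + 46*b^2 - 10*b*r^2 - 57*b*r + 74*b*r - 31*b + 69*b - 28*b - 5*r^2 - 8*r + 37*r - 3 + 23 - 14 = -16*b^3 - 12*b^2 + 10*b + r^2*(-10*b - 5) + r*(-82*b^2 + 17*b + 29) + 6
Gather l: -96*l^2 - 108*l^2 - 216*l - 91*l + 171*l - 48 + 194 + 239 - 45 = -204*l^2 - 136*l + 340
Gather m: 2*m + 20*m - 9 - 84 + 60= 22*m - 33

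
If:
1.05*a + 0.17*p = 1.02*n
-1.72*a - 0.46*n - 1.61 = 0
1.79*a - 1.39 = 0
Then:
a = 0.78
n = -6.40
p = -43.22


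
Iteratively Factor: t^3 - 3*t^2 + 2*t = (t - 1)*(t^2 - 2*t) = (t - 2)*(t - 1)*(t)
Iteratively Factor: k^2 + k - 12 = (k - 3)*(k + 4)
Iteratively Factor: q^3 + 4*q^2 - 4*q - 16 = (q + 2)*(q^2 + 2*q - 8) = (q + 2)*(q + 4)*(q - 2)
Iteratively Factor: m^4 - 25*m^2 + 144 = (m - 3)*(m^3 + 3*m^2 - 16*m - 48) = (m - 3)*(m + 4)*(m^2 - m - 12) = (m - 3)*(m + 3)*(m + 4)*(m - 4)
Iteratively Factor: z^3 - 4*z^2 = (z)*(z^2 - 4*z) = z^2*(z - 4)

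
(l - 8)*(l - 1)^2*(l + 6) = l^4 - 4*l^3 - 43*l^2 + 94*l - 48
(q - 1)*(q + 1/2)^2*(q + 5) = q^4 + 5*q^3 - 3*q^2/4 - 4*q - 5/4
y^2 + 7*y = y*(y + 7)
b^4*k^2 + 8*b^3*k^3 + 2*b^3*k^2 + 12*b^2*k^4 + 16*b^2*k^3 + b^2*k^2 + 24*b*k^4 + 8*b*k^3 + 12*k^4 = (b + 2*k)*(b + 6*k)*(b*k + k)^2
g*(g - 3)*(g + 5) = g^3 + 2*g^2 - 15*g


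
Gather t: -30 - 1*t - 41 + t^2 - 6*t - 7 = t^2 - 7*t - 78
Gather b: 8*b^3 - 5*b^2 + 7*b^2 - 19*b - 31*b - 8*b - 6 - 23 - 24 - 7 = 8*b^3 + 2*b^2 - 58*b - 60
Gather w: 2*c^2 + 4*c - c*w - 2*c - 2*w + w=2*c^2 + 2*c + w*(-c - 1)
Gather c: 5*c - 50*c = -45*c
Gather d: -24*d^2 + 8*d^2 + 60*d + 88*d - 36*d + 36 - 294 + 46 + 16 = -16*d^2 + 112*d - 196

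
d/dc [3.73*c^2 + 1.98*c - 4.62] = 7.46*c + 1.98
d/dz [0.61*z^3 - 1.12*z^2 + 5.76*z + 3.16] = 1.83*z^2 - 2.24*z + 5.76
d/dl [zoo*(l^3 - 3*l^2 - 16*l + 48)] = zoo*(l^2 + l + 1)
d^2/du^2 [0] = 0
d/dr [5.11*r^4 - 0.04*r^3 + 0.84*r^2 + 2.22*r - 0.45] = 20.44*r^3 - 0.12*r^2 + 1.68*r + 2.22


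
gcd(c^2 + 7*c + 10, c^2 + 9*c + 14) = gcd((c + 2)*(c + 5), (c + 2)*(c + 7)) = c + 2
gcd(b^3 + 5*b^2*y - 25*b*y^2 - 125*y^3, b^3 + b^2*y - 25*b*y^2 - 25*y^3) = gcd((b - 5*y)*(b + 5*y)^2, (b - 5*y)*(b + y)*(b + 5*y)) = -b^2 + 25*y^2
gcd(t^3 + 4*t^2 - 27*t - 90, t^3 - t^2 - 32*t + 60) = t^2 + t - 30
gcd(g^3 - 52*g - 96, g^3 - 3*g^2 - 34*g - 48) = g^2 - 6*g - 16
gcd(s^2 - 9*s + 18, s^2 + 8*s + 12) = 1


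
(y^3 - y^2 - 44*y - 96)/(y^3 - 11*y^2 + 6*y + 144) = (y + 4)/(y - 6)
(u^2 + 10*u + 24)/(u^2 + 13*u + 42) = (u + 4)/(u + 7)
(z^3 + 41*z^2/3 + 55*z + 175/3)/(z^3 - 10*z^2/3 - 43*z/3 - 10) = (z^2 + 12*z + 35)/(z^2 - 5*z - 6)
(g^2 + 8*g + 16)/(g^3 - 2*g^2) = (g^2 + 8*g + 16)/(g^2*(g - 2))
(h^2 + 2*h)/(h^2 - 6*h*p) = (h + 2)/(h - 6*p)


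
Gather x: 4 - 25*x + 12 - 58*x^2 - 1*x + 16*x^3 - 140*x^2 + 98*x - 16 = 16*x^3 - 198*x^2 + 72*x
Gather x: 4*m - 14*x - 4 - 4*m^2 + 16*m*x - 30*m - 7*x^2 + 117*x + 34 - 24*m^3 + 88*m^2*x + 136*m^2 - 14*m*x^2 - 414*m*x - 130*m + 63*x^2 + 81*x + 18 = -24*m^3 + 132*m^2 - 156*m + x^2*(56 - 14*m) + x*(88*m^2 - 398*m + 184) + 48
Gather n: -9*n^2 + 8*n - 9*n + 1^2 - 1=-9*n^2 - n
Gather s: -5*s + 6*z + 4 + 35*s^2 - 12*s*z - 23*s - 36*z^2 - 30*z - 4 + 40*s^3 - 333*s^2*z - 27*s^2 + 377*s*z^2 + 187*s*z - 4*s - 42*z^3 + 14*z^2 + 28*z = 40*s^3 + s^2*(8 - 333*z) + s*(377*z^2 + 175*z - 32) - 42*z^3 - 22*z^2 + 4*z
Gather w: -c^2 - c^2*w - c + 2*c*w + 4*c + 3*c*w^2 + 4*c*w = -c^2 + 3*c*w^2 + 3*c + w*(-c^2 + 6*c)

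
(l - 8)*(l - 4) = l^2 - 12*l + 32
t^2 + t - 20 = (t - 4)*(t + 5)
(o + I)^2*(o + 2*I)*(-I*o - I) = -I*o^4 + 4*o^3 - I*o^3 + 4*o^2 + 5*I*o^2 - 2*o + 5*I*o - 2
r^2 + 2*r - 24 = (r - 4)*(r + 6)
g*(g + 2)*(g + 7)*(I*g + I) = I*g^4 + 10*I*g^3 + 23*I*g^2 + 14*I*g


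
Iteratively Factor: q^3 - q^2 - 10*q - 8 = (q - 4)*(q^2 + 3*q + 2) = (q - 4)*(q + 2)*(q + 1)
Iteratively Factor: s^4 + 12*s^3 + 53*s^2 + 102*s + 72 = (s + 3)*(s^3 + 9*s^2 + 26*s + 24) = (s + 2)*(s + 3)*(s^2 + 7*s + 12) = (s + 2)*(s + 3)*(s + 4)*(s + 3)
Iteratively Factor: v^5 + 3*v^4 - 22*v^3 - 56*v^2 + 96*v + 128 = (v + 4)*(v^4 - v^3 - 18*v^2 + 16*v + 32) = (v + 4)^2*(v^3 - 5*v^2 + 2*v + 8) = (v - 2)*(v + 4)^2*(v^2 - 3*v - 4) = (v - 2)*(v + 1)*(v + 4)^2*(v - 4)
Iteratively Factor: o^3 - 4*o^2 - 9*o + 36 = (o - 3)*(o^2 - o - 12) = (o - 4)*(o - 3)*(o + 3)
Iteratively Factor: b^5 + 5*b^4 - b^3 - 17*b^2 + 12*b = (b - 1)*(b^4 + 6*b^3 + 5*b^2 - 12*b) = (b - 1)*(b + 4)*(b^3 + 2*b^2 - 3*b) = (b - 1)^2*(b + 4)*(b^2 + 3*b) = (b - 1)^2*(b + 3)*(b + 4)*(b)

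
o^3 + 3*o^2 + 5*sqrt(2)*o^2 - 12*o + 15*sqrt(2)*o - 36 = (o + 3)*(o - sqrt(2))*(o + 6*sqrt(2))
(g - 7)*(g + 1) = g^2 - 6*g - 7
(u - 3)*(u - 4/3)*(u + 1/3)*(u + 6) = u^4 + 2*u^3 - 193*u^2/9 + 50*u/3 + 8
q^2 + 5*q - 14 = (q - 2)*(q + 7)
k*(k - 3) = k^2 - 3*k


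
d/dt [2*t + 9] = 2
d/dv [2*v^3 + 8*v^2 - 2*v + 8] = 6*v^2 + 16*v - 2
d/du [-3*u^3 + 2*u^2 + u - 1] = -9*u^2 + 4*u + 1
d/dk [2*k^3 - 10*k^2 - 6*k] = 6*k^2 - 20*k - 6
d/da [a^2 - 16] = 2*a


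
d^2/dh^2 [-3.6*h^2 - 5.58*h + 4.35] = -7.20000000000000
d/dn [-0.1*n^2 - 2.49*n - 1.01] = -0.2*n - 2.49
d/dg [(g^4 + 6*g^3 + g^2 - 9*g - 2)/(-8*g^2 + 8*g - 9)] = (-16*g^5 - 24*g^4 + 60*g^3 - 226*g^2 - 50*g + 97)/(64*g^4 - 128*g^3 + 208*g^2 - 144*g + 81)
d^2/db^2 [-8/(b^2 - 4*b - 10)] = 16*(-b^2 + 4*b + 4*(b - 2)^2 + 10)/(-b^2 + 4*b + 10)^3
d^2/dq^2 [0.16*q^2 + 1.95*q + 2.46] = 0.320000000000000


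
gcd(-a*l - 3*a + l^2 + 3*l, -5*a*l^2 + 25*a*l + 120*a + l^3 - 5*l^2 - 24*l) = l + 3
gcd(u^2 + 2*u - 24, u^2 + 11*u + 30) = u + 6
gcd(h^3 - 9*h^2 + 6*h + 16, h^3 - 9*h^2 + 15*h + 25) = h + 1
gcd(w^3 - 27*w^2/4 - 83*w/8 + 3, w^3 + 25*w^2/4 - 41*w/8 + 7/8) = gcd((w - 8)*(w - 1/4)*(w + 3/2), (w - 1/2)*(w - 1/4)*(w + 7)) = w - 1/4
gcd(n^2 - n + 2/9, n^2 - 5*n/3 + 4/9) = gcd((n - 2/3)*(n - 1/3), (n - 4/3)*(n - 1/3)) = n - 1/3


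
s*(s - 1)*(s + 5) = s^3 + 4*s^2 - 5*s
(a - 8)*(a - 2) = a^2 - 10*a + 16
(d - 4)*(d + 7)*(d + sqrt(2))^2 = d^4 + 2*sqrt(2)*d^3 + 3*d^3 - 26*d^2 + 6*sqrt(2)*d^2 - 56*sqrt(2)*d + 6*d - 56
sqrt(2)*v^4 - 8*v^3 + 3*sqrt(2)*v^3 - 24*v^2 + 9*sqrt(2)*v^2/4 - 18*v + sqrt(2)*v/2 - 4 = (v + 1/2)*(v + 2)*(v - 4*sqrt(2))*(sqrt(2)*v + sqrt(2)/2)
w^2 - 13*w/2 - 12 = (w - 8)*(w + 3/2)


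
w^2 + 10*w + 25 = (w + 5)^2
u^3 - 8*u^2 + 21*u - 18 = (u - 3)^2*(u - 2)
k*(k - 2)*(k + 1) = k^3 - k^2 - 2*k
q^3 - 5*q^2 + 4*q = q*(q - 4)*(q - 1)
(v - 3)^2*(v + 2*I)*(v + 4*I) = v^4 - 6*v^3 + 6*I*v^3 + v^2 - 36*I*v^2 + 48*v + 54*I*v - 72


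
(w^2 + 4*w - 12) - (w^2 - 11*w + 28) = 15*w - 40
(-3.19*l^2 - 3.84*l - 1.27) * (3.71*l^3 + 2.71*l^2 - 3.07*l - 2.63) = -11.8349*l^5 - 22.8913*l^4 - 5.3248*l^3 + 16.7368*l^2 + 13.9981*l + 3.3401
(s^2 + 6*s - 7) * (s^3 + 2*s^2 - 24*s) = s^5 + 8*s^4 - 19*s^3 - 158*s^2 + 168*s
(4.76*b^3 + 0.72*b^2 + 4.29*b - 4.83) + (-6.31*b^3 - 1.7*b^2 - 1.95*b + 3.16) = -1.55*b^3 - 0.98*b^2 + 2.34*b - 1.67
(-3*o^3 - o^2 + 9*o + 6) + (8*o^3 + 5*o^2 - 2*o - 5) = 5*o^3 + 4*o^2 + 7*o + 1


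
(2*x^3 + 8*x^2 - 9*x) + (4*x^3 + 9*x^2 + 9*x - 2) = 6*x^3 + 17*x^2 - 2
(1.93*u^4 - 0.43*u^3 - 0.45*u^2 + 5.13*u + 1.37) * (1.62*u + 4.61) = 3.1266*u^5 + 8.2007*u^4 - 2.7113*u^3 + 6.2361*u^2 + 25.8687*u + 6.3157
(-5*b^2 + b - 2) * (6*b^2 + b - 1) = -30*b^4 + b^3 - 6*b^2 - 3*b + 2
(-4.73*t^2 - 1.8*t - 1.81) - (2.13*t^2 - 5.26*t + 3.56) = -6.86*t^2 + 3.46*t - 5.37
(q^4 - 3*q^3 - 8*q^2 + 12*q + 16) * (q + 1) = q^5 - 2*q^4 - 11*q^3 + 4*q^2 + 28*q + 16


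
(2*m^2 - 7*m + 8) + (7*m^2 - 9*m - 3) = 9*m^2 - 16*m + 5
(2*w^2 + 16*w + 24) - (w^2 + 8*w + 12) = w^2 + 8*w + 12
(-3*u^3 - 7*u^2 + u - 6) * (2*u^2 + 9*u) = -6*u^5 - 41*u^4 - 61*u^3 - 3*u^2 - 54*u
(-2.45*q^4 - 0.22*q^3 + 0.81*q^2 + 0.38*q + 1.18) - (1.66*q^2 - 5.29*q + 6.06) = -2.45*q^4 - 0.22*q^3 - 0.85*q^2 + 5.67*q - 4.88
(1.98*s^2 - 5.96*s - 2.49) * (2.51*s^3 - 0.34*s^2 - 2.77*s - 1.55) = 4.9698*s^5 - 15.6328*s^4 - 9.7081*s^3 + 14.2868*s^2 + 16.1353*s + 3.8595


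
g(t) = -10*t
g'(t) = -10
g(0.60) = -6.00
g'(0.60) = -10.00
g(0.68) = -6.80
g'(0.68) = -10.00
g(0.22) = -2.20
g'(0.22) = -10.00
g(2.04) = -20.40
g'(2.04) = -10.00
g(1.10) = -11.00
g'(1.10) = -10.00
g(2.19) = -21.90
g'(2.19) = -10.00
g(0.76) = -7.60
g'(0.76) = -10.00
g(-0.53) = 5.30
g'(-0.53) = -10.00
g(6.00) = -60.00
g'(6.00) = -10.00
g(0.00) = 0.00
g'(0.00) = -10.00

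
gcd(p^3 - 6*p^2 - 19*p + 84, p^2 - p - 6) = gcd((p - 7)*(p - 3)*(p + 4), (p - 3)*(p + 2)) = p - 3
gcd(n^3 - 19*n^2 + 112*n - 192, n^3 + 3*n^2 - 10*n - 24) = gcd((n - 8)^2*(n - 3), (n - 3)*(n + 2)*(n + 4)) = n - 3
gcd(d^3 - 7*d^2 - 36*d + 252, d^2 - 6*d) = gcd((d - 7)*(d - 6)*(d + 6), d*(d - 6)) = d - 6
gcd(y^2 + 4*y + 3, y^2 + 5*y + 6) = y + 3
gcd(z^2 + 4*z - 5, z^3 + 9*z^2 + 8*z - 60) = z + 5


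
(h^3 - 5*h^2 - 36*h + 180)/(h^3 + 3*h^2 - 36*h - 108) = (h - 5)/(h + 3)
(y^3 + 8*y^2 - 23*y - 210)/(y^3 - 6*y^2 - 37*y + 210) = (y + 7)/(y - 7)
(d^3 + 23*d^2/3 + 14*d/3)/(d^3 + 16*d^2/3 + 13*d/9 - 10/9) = 3*d*(d + 7)/(3*d^2 + 14*d - 5)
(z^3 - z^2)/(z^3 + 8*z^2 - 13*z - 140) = z^2*(z - 1)/(z^3 + 8*z^2 - 13*z - 140)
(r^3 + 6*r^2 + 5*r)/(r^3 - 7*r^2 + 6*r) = (r^2 + 6*r + 5)/(r^2 - 7*r + 6)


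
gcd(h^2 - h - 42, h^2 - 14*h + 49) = h - 7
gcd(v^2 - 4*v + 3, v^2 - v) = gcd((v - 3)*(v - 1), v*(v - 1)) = v - 1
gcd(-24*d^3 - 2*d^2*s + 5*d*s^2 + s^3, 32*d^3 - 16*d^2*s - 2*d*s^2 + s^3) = -8*d^2 + 2*d*s + s^2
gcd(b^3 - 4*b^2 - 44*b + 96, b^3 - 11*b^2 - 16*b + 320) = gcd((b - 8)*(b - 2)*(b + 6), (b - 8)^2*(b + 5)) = b - 8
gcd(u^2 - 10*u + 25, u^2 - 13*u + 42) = 1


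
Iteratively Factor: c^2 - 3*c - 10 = (c - 5)*(c + 2)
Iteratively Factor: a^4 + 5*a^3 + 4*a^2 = (a)*(a^3 + 5*a^2 + 4*a) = a*(a + 4)*(a^2 + a) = a^2*(a + 4)*(a + 1)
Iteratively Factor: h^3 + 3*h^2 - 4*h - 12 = (h + 3)*(h^2 - 4) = (h - 2)*(h + 3)*(h + 2)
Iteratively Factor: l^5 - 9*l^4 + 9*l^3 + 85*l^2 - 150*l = (l - 2)*(l^4 - 7*l^3 - 5*l^2 + 75*l) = (l - 5)*(l - 2)*(l^3 - 2*l^2 - 15*l) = l*(l - 5)*(l - 2)*(l^2 - 2*l - 15) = l*(l - 5)^2*(l - 2)*(l + 3)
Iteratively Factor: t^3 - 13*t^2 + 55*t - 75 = (t - 3)*(t^2 - 10*t + 25) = (t - 5)*(t - 3)*(t - 5)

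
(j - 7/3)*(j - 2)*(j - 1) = j^3 - 16*j^2/3 + 9*j - 14/3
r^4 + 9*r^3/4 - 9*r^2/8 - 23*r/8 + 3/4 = (r - 1)*(r - 1/4)*(r + 3/2)*(r + 2)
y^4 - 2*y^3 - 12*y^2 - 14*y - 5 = (y - 5)*(y + 1)^3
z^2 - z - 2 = (z - 2)*(z + 1)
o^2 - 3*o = o*(o - 3)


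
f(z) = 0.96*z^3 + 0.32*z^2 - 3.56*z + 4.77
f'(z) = 2.88*z^2 + 0.64*z - 3.56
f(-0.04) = 4.91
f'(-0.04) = -3.58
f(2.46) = 12.24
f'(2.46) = 15.44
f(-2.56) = -0.13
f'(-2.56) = 13.68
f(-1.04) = 7.74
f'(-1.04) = -1.11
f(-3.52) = -20.60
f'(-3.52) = 29.87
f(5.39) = 145.21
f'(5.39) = 83.56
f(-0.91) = 7.55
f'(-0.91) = -1.76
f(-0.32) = 5.91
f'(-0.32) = -3.47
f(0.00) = 4.77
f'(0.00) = -3.56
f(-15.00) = -3109.83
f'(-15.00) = 634.84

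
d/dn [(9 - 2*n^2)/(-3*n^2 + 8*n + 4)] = 2*(-8*n^2 + 19*n - 36)/(9*n^4 - 48*n^3 + 40*n^2 + 64*n + 16)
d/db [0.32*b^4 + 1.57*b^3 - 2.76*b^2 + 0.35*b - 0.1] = 1.28*b^3 + 4.71*b^2 - 5.52*b + 0.35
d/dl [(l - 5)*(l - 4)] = 2*l - 9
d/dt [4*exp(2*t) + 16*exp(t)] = 8*(exp(t) + 2)*exp(t)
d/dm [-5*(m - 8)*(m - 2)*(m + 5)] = -15*m^2 + 50*m + 170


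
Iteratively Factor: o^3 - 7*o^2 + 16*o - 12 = (o - 2)*(o^2 - 5*o + 6) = (o - 2)^2*(o - 3)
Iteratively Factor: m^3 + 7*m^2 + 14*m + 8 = (m + 4)*(m^2 + 3*m + 2) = (m + 1)*(m + 4)*(m + 2)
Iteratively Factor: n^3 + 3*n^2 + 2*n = (n + 1)*(n^2 + 2*n) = (n + 1)*(n + 2)*(n)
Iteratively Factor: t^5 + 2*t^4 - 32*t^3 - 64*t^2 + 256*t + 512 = (t + 2)*(t^4 - 32*t^2 + 256) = (t + 2)*(t + 4)*(t^3 - 4*t^2 - 16*t + 64) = (t - 4)*(t + 2)*(t + 4)*(t^2 - 16) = (t - 4)*(t + 2)*(t + 4)^2*(t - 4)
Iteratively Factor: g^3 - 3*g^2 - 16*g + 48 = (g - 3)*(g^2 - 16) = (g - 4)*(g - 3)*(g + 4)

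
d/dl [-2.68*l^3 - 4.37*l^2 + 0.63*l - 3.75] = -8.04*l^2 - 8.74*l + 0.63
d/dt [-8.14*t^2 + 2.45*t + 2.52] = 2.45 - 16.28*t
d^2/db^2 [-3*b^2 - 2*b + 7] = -6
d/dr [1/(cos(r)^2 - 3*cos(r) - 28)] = (2*cos(r) - 3)*sin(r)/(sin(r)^2 + 3*cos(r) + 27)^2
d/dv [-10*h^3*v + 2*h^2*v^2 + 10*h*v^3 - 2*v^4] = -10*h^3 + 4*h^2*v + 30*h*v^2 - 8*v^3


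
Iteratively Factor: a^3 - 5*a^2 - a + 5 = (a - 1)*(a^2 - 4*a - 5) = (a - 5)*(a - 1)*(a + 1)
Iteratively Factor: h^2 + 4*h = (h + 4)*(h)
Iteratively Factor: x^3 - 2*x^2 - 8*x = (x - 4)*(x^2 + 2*x) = x*(x - 4)*(x + 2)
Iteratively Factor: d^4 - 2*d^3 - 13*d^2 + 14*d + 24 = (d - 2)*(d^3 - 13*d - 12) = (d - 2)*(d + 3)*(d^2 - 3*d - 4) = (d - 4)*(d - 2)*(d + 3)*(d + 1)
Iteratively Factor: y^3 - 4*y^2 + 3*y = (y - 1)*(y^2 - 3*y) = y*(y - 1)*(y - 3)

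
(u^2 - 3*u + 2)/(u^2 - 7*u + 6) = (u - 2)/(u - 6)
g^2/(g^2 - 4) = g^2/(g^2 - 4)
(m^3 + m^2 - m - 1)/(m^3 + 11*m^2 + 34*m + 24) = (m^2 - 1)/(m^2 + 10*m + 24)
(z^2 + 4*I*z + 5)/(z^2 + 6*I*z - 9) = (z^2 + 4*I*z + 5)/(z^2 + 6*I*z - 9)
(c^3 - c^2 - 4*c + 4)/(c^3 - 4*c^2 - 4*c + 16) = (c - 1)/(c - 4)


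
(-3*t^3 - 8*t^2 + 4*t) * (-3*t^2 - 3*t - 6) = 9*t^5 + 33*t^4 + 30*t^3 + 36*t^2 - 24*t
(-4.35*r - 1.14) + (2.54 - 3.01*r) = 1.4 - 7.36*r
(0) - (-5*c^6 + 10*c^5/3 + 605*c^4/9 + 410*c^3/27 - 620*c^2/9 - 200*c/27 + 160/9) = 5*c^6 - 10*c^5/3 - 605*c^4/9 - 410*c^3/27 + 620*c^2/9 + 200*c/27 - 160/9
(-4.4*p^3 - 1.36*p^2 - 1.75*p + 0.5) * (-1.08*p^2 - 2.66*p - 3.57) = 4.752*p^5 + 13.1728*p^4 + 21.2156*p^3 + 8.9702*p^2 + 4.9175*p - 1.785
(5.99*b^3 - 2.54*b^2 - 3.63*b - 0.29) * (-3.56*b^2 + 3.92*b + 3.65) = -21.3244*b^5 + 32.5232*b^4 + 24.8295*b^3 - 22.4682*b^2 - 14.3863*b - 1.0585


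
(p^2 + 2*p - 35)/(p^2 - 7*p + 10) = (p + 7)/(p - 2)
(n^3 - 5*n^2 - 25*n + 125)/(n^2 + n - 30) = (n^2 - 25)/(n + 6)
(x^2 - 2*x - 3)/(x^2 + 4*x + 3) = (x - 3)/(x + 3)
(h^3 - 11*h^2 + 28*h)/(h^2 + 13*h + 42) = h*(h^2 - 11*h + 28)/(h^2 + 13*h + 42)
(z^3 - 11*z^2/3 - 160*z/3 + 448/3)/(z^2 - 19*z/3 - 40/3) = (3*z^2 + 13*z - 56)/(3*z + 5)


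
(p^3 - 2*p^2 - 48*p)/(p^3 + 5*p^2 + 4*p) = (p^2 - 2*p - 48)/(p^2 + 5*p + 4)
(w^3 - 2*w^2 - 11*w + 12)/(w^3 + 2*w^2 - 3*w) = (w - 4)/w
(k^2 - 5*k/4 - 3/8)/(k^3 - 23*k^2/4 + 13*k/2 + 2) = (k - 3/2)/(k^2 - 6*k + 8)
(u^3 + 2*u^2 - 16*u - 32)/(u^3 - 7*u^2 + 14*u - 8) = (u^2 + 6*u + 8)/(u^2 - 3*u + 2)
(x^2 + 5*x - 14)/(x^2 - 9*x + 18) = (x^2 + 5*x - 14)/(x^2 - 9*x + 18)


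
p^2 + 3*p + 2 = (p + 1)*(p + 2)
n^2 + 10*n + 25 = (n + 5)^2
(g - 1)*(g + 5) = g^2 + 4*g - 5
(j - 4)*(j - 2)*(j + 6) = j^3 - 28*j + 48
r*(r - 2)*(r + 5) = r^3 + 3*r^2 - 10*r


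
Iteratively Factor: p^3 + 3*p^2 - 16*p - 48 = (p + 4)*(p^2 - p - 12) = (p + 3)*(p + 4)*(p - 4)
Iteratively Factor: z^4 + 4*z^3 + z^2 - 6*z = (z)*(z^3 + 4*z^2 + z - 6) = z*(z + 3)*(z^2 + z - 2) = z*(z - 1)*(z + 3)*(z + 2)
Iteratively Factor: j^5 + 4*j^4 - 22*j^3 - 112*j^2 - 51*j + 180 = (j - 1)*(j^4 + 5*j^3 - 17*j^2 - 129*j - 180) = (j - 1)*(j + 3)*(j^3 + 2*j^2 - 23*j - 60) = (j - 5)*(j - 1)*(j + 3)*(j^2 + 7*j + 12) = (j - 5)*(j - 1)*(j + 3)*(j + 4)*(j + 3)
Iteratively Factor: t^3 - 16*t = (t)*(t^2 - 16) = t*(t - 4)*(t + 4)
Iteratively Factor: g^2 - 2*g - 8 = (g - 4)*(g + 2)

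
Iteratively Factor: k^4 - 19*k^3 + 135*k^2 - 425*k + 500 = (k - 4)*(k^3 - 15*k^2 + 75*k - 125) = (k - 5)*(k - 4)*(k^2 - 10*k + 25) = (k - 5)^2*(k - 4)*(k - 5)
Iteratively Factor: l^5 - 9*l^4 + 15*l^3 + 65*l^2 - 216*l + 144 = (l - 1)*(l^4 - 8*l^3 + 7*l^2 + 72*l - 144) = (l - 4)*(l - 1)*(l^3 - 4*l^2 - 9*l + 36) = (l - 4)*(l - 3)*(l - 1)*(l^2 - l - 12) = (l - 4)*(l - 3)*(l - 1)*(l + 3)*(l - 4)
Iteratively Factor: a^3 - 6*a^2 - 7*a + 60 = (a - 4)*(a^2 - 2*a - 15) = (a - 4)*(a + 3)*(a - 5)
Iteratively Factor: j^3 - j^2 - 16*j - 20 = (j + 2)*(j^2 - 3*j - 10) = (j + 2)^2*(j - 5)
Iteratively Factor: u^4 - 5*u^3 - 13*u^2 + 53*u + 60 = (u + 3)*(u^3 - 8*u^2 + 11*u + 20) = (u - 4)*(u + 3)*(u^2 - 4*u - 5) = (u - 4)*(u + 1)*(u + 3)*(u - 5)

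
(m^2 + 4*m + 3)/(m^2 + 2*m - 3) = (m + 1)/(m - 1)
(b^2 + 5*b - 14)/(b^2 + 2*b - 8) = (b + 7)/(b + 4)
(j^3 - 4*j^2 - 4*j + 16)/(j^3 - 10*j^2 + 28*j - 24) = (j^2 - 2*j - 8)/(j^2 - 8*j + 12)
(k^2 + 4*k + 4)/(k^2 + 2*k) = (k + 2)/k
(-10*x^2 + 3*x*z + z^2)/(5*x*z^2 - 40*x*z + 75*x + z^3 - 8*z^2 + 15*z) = (-2*x + z)/(z^2 - 8*z + 15)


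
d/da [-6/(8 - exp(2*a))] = -12*exp(2*a)/(exp(2*a) - 8)^2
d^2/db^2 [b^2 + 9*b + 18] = 2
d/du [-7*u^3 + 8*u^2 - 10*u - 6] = -21*u^2 + 16*u - 10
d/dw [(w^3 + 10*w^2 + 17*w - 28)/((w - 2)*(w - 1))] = (w^2 - 4*w - 50)/(w^2 - 4*w + 4)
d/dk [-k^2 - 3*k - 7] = -2*k - 3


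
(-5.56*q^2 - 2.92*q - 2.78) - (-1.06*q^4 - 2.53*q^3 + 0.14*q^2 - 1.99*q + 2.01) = 1.06*q^4 + 2.53*q^3 - 5.7*q^2 - 0.93*q - 4.79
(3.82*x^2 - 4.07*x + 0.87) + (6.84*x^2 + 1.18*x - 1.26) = 10.66*x^2 - 2.89*x - 0.39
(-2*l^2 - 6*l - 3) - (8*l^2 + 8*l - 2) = -10*l^2 - 14*l - 1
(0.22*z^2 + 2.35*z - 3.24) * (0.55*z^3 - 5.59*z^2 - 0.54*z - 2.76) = 0.121*z^5 + 0.0627000000000002*z^4 - 15.0373*z^3 + 16.2354*z^2 - 4.7364*z + 8.9424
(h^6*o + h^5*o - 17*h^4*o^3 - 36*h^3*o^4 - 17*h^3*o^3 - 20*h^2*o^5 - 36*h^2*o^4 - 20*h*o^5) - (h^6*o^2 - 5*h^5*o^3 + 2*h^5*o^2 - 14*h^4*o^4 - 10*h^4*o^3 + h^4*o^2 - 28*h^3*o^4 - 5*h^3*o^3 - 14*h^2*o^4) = -h^6*o^2 + h^6*o + 5*h^5*o^3 - 2*h^5*o^2 + h^5*o + 14*h^4*o^4 - 7*h^4*o^3 - h^4*o^2 - 8*h^3*o^4 - 12*h^3*o^3 - 20*h^2*o^5 - 22*h^2*o^4 - 20*h*o^5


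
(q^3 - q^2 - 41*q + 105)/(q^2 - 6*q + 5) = (q^2 + 4*q - 21)/(q - 1)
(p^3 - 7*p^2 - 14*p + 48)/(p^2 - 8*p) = p + 1 - 6/p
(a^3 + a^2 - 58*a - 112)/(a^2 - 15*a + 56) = (a^2 + 9*a + 14)/(a - 7)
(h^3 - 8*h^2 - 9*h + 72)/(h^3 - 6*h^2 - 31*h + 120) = (h + 3)/(h + 5)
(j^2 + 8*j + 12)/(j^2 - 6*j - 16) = (j + 6)/(j - 8)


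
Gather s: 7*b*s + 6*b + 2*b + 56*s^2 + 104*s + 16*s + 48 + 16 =8*b + 56*s^2 + s*(7*b + 120) + 64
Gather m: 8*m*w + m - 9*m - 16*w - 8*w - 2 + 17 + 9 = m*(8*w - 8) - 24*w + 24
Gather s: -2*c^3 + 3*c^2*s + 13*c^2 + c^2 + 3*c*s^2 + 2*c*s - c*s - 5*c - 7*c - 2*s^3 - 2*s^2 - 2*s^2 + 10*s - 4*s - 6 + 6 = -2*c^3 + 14*c^2 - 12*c - 2*s^3 + s^2*(3*c - 4) + s*(3*c^2 + c + 6)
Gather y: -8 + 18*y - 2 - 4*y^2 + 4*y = -4*y^2 + 22*y - 10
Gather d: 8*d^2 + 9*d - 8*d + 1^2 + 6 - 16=8*d^2 + d - 9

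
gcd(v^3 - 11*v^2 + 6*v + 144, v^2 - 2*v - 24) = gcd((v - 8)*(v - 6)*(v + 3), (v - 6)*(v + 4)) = v - 6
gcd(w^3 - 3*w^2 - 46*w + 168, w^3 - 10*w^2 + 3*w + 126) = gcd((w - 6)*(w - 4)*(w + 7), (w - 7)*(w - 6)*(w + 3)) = w - 6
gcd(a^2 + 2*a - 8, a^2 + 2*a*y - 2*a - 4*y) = a - 2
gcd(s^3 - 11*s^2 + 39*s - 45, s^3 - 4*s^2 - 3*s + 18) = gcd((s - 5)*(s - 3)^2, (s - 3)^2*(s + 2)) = s^2 - 6*s + 9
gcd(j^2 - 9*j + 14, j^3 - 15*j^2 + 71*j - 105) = j - 7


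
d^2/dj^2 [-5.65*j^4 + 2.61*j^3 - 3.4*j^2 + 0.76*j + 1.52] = -67.8*j^2 + 15.66*j - 6.8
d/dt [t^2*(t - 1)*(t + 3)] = 2*t*(2*t^2 + 3*t - 3)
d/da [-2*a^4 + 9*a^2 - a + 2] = -8*a^3 + 18*a - 1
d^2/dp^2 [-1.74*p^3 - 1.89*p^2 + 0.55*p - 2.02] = -10.44*p - 3.78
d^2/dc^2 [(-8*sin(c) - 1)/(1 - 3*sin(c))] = 11*(-3*sin(c)^2 - sin(c) + 6)/(3*sin(c) - 1)^3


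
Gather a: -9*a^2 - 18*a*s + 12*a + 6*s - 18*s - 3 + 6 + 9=-9*a^2 + a*(12 - 18*s) - 12*s + 12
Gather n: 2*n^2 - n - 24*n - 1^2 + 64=2*n^2 - 25*n + 63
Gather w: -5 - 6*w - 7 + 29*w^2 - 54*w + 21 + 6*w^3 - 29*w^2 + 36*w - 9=6*w^3 - 24*w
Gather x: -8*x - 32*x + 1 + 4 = 5 - 40*x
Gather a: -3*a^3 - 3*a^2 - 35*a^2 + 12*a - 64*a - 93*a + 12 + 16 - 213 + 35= -3*a^3 - 38*a^2 - 145*a - 150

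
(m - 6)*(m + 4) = m^2 - 2*m - 24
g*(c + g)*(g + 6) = c*g^2 + 6*c*g + g^3 + 6*g^2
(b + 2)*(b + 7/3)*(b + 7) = b^3 + 34*b^2/3 + 35*b + 98/3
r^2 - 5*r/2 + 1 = (r - 2)*(r - 1/2)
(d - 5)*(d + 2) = d^2 - 3*d - 10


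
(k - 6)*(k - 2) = k^2 - 8*k + 12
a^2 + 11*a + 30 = (a + 5)*(a + 6)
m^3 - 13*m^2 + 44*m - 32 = (m - 8)*(m - 4)*(m - 1)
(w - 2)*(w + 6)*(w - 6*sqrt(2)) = w^3 - 6*sqrt(2)*w^2 + 4*w^2 - 24*sqrt(2)*w - 12*w + 72*sqrt(2)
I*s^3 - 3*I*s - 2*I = (s - 2)*(s + 1)*(I*s + I)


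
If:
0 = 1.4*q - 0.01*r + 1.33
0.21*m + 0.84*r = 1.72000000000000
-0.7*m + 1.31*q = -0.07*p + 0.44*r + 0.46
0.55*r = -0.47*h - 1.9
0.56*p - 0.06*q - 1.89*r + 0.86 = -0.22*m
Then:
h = -7.39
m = -3.27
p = 9.31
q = -0.93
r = 2.86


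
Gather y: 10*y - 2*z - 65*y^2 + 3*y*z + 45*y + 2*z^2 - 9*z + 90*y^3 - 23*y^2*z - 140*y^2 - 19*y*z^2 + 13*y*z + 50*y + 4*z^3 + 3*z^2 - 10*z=90*y^3 + y^2*(-23*z - 205) + y*(-19*z^2 + 16*z + 105) + 4*z^3 + 5*z^2 - 21*z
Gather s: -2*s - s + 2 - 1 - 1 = -3*s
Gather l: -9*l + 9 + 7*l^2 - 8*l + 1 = 7*l^2 - 17*l + 10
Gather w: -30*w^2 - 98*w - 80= -30*w^2 - 98*w - 80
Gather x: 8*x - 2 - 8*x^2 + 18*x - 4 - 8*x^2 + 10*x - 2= -16*x^2 + 36*x - 8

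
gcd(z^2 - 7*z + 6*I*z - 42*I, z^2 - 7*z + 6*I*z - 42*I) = z^2 + z*(-7 + 6*I) - 42*I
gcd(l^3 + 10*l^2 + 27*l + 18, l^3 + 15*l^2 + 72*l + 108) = l^2 + 9*l + 18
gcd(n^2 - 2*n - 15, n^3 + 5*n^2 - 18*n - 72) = n + 3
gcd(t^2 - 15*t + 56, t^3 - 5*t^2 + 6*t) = 1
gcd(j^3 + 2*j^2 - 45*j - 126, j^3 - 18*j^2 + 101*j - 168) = j - 7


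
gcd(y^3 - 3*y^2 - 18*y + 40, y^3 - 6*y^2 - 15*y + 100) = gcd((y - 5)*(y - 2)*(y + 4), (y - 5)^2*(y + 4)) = y^2 - y - 20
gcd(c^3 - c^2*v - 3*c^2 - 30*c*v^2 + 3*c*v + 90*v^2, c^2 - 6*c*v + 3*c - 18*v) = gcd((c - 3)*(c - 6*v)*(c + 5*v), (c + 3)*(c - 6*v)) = -c + 6*v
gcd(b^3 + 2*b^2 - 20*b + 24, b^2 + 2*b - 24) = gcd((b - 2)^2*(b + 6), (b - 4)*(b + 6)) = b + 6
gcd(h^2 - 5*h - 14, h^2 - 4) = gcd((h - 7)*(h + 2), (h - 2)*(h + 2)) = h + 2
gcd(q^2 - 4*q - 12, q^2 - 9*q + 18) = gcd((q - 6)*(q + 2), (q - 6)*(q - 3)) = q - 6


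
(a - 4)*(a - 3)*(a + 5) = a^3 - 2*a^2 - 23*a + 60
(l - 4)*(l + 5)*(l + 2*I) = l^3 + l^2 + 2*I*l^2 - 20*l + 2*I*l - 40*I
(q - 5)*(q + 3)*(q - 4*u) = q^3 - 4*q^2*u - 2*q^2 + 8*q*u - 15*q + 60*u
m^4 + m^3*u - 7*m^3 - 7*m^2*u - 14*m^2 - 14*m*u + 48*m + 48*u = (m - 8)*(m - 2)*(m + 3)*(m + u)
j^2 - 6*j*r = j*(j - 6*r)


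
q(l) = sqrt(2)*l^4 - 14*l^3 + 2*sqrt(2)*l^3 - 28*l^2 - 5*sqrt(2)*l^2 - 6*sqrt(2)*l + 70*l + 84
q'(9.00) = 839.39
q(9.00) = -1068.55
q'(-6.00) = -1946.04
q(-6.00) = 2698.23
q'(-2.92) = -160.27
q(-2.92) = -13.70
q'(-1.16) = 88.95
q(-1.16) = -14.55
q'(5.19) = -414.46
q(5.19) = -1077.10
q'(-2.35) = -32.15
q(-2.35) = -66.13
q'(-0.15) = 71.26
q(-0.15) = 74.02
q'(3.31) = -332.70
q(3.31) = -332.01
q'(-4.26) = -685.22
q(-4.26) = 514.90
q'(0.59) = 9.63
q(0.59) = 105.96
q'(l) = 4*sqrt(2)*l^3 - 42*l^2 + 6*sqrt(2)*l^2 - 56*l - 10*sqrt(2)*l - 6*sqrt(2) + 70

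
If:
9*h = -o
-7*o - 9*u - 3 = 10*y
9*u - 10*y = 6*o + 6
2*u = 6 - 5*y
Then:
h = 95/363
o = -285/121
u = 36/121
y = 654/605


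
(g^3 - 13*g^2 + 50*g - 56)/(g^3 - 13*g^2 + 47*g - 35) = (g^2 - 6*g + 8)/(g^2 - 6*g + 5)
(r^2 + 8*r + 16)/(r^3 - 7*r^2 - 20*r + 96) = (r + 4)/(r^2 - 11*r + 24)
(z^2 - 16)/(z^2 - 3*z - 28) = (z - 4)/(z - 7)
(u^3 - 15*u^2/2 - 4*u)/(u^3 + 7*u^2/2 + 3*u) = (2*u^2 - 15*u - 8)/(2*u^2 + 7*u + 6)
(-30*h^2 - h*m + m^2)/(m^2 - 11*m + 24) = (-30*h^2 - h*m + m^2)/(m^2 - 11*m + 24)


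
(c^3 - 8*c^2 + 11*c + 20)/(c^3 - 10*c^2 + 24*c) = (c^2 - 4*c - 5)/(c*(c - 6))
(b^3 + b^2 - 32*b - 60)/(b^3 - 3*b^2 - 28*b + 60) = (b + 2)/(b - 2)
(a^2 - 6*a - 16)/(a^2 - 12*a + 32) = (a + 2)/(a - 4)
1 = 1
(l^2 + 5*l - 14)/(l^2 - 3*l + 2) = (l + 7)/(l - 1)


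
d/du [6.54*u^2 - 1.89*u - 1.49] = 13.08*u - 1.89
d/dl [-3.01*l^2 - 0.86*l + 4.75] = -6.02*l - 0.86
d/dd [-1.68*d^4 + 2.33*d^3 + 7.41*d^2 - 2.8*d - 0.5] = -6.72*d^3 + 6.99*d^2 + 14.82*d - 2.8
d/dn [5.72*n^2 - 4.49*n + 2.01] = 11.44*n - 4.49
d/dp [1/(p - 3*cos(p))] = -(3*sin(p) + 1)/(p - 3*cos(p))^2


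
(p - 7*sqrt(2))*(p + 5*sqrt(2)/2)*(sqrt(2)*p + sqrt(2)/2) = sqrt(2)*p^3 - 9*p^2 + sqrt(2)*p^2/2 - 35*sqrt(2)*p - 9*p/2 - 35*sqrt(2)/2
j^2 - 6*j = j*(j - 6)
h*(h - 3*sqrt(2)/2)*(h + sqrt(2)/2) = h^3 - sqrt(2)*h^2 - 3*h/2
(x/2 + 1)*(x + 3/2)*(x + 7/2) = x^3/2 + 7*x^2/2 + 61*x/8 + 21/4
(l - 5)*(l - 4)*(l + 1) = l^3 - 8*l^2 + 11*l + 20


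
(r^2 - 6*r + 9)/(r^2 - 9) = (r - 3)/(r + 3)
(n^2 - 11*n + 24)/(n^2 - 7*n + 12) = (n - 8)/(n - 4)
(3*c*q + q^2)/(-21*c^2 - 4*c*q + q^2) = q/(-7*c + q)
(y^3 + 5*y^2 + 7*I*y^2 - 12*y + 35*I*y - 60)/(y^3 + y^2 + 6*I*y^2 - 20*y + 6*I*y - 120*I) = (y^2 + 7*I*y - 12)/(y^2 + y*(-4 + 6*I) - 24*I)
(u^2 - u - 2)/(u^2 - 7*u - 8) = (u - 2)/(u - 8)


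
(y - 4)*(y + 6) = y^2 + 2*y - 24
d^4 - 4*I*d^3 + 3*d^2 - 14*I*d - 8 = (d - 4*I)*(d - I)^2*(d + 2*I)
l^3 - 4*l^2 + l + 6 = (l - 3)*(l - 2)*(l + 1)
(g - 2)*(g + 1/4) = g^2 - 7*g/4 - 1/2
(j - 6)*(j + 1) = j^2 - 5*j - 6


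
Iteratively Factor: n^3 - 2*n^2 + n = (n - 1)*(n^2 - n) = n*(n - 1)*(n - 1)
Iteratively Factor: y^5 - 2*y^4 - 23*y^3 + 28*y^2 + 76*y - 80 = (y - 2)*(y^4 - 23*y^2 - 18*y + 40) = (y - 5)*(y - 2)*(y^3 + 5*y^2 + 2*y - 8) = (y - 5)*(y - 2)*(y + 2)*(y^2 + 3*y - 4) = (y - 5)*(y - 2)*(y + 2)*(y + 4)*(y - 1)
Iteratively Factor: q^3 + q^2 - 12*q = (q)*(q^2 + q - 12) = q*(q + 4)*(q - 3)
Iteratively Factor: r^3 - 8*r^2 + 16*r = (r - 4)*(r^2 - 4*r) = (r - 4)^2*(r)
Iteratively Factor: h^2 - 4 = (h + 2)*(h - 2)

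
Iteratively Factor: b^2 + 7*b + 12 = (b + 3)*(b + 4)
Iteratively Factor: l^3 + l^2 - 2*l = (l + 2)*(l^2 - l) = l*(l + 2)*(l - 1)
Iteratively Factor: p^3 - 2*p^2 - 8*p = (p)*(p^2 - 2*p - 8) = p*(p - 4)*(p + 2)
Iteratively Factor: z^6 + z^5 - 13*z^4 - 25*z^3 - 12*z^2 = (z - 4)*(z^5 + 5*z^4 + 7*z^3 + 3*z^2) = z*(z - 4)*(z^4 + 5*z^3 + 7*z^2 + 3*z) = z*(z - 4)*(z + 1)*(z^3 + 4*z^2 + 3*z) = z*(z - 4)*(z + 1)^2*(z^2 + 3*z) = z*(z - 4)*(z + 1)^2*(z + 3)*(z)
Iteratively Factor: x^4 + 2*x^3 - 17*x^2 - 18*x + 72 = (x - 2)*(x^3 + 4*x^2 - 9*x - 36) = (x - 2)*(x + 3)*(x^2 + x - 12) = (x - 2)*(x + 3)*(x + 4)*(x - 3)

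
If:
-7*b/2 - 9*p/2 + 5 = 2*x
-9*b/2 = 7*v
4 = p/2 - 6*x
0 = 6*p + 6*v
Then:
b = 38/39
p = 57/91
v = -57/91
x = -671/1092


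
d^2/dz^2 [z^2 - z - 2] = 2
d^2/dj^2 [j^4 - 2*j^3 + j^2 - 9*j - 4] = 12*j^2 - 12*j + 2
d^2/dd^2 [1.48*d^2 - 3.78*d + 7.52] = 2.96000000000000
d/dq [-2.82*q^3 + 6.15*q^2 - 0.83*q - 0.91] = -8.46*q^2 + 12.3*q - 0.83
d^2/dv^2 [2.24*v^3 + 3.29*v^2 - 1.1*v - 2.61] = 13.44*v + 6.58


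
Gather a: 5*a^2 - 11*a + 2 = 5*a^2 - 11*a + 2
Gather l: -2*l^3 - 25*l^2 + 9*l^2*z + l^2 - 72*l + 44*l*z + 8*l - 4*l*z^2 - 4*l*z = -2*l^3 + l^2*(9*z - 24) + l*(-4*z^2 + 40*z - 64)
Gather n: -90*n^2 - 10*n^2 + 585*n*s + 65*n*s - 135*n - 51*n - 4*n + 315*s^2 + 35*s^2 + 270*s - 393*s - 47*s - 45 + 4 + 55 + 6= -100*n^2 + n*(650*s - 190) + 350*s^2 - 170*s + 20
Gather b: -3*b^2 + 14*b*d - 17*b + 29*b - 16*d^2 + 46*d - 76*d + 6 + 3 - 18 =-3*b^2 + b*(14*d + 12) - 16*d^2 - 30*d - 9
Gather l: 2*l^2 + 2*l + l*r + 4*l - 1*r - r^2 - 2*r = 2*l^2 + l*(r + 6) - r^2 - 3*r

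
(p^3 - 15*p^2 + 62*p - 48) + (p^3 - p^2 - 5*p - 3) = 2*p^3 - 16*p^2 + 57*p - 51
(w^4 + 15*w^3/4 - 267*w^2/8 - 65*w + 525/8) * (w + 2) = w^5 + 23*w^4/4 - 207*w^3/8 - 527*w^2/4 - 515*w/8 + 525/4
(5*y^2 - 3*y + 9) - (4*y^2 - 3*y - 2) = y^2 + 11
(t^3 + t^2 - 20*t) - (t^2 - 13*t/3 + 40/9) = t^3 - 47*t/3 - 40/9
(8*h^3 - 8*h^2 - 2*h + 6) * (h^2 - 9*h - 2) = 8*h^5 - 80*h^4 + 54*h^3 + 40*h^2 - 50*h - 12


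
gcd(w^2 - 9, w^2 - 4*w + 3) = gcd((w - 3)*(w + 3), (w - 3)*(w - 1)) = w - 3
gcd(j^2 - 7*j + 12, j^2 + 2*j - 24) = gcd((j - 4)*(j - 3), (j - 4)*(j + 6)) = j - 4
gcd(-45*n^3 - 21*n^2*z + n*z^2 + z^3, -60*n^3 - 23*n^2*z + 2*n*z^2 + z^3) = -15*n^2 - 2*n*z + z^2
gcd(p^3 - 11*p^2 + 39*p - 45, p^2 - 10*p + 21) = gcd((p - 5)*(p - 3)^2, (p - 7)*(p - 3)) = p - 3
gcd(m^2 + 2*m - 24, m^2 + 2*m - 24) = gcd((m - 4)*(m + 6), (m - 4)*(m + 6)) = m^2 + 2*m - 24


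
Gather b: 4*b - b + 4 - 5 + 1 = 3*b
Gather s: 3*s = 3*s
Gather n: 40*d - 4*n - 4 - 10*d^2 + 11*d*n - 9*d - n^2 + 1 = -10*d^2 + 31*d - n^2 + n*(11*d - 4) - 3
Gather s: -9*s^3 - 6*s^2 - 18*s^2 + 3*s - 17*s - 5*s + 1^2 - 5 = -9*s^3 - 24*s^2 - 19*s - 4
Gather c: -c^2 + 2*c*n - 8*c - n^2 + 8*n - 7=-c^2 + c*(2*n - 8) - n^2 + 8*n - 7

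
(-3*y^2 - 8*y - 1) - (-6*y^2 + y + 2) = 3*y^2 - 9*y - 3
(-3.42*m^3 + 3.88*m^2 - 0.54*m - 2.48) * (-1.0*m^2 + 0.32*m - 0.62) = 3.42*m^5 - 4.9744*m^4 + 3.902*m^3 - 0.0983999999999998*m^2 - 0.4588*m + 1.5376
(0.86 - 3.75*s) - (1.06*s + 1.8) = -4.81*s - 0.94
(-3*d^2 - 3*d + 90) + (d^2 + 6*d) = -2*d^2 + 3*d + 90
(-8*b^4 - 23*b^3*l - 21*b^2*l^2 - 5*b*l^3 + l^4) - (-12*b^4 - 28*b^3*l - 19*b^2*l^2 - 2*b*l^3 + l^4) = 4*b^4 + 5*b^3*l - 2*b^2*l^2 - 3*b*l^3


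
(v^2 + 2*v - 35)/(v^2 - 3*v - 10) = (v + 7)/(v + 2)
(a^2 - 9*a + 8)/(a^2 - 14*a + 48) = (a - 1)/(a - 6)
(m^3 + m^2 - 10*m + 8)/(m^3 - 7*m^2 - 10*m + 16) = (m^2 + 2*m - 8)/(m^2 - 6*m - 16)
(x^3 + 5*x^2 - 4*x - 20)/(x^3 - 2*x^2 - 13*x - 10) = (x^2 + 3*x - 10)/(x^2 - 4*x - 5)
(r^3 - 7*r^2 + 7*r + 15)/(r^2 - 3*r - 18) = (-r^3 + 7*r^2 - 7*r - 15)/(-r^2 + 3*r + 18)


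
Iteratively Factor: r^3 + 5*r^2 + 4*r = (r + 1)*(r^2 + 4*r) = r*(r + 1)*(r + 4)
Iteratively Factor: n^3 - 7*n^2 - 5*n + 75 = (n - 5)*(n^2 - 2*n - 15) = (n - 5)*(n + 3)*(n - 5)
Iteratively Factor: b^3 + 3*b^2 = (b + 3)*(b^2) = b*(b + 3)*(b)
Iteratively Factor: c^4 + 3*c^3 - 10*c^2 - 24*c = (c + 2)*(c^3 + c^2 - 12*c) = (c - 3)*(c + 2)*(c^2 + 4*c) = (c - 3)*(c + 2)*(c + 4)*(c)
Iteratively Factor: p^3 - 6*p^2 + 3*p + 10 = (p - 5)*(p^2 - p - 2) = (p - 5)*(p + 1)*(p - 2)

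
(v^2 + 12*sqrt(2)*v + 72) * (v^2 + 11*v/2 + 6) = v^4 + 11*v^3/2 + 12*sqrt(2)*v^3 + 78*v^2 + 66*sqrt(2)*v^2 + 72*sqrt(2)*v + 396*v + 432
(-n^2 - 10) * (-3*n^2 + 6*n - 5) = 3*n^4 - 6*n^3 + 35*n^2 - 60*n + 50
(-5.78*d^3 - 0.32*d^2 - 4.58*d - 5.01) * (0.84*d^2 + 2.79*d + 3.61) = -4.8552*d^5 - 16.395*d^4 - 25.6058*d^3 - 18.1418*d^2 - 30.5117*d - 18.0861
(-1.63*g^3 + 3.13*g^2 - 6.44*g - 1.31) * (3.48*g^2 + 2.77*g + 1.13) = -5.6724*g^5 + 6.3773*g^4 - 15.583*g^3 - 18.8607*g^2 - 10.9059*g - 1.4803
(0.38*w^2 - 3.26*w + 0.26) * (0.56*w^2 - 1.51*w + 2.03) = 0.2128*w^4 - 2.3994*w^3 + 5.8396*w^2 - 7.0104*w + 0.5278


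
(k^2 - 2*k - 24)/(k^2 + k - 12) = (k - 6)/(k - 3)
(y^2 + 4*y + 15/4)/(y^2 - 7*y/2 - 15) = (y + 3/2)/(y - 6)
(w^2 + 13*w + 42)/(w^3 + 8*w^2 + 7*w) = (w + 6)/(w*(w + 1))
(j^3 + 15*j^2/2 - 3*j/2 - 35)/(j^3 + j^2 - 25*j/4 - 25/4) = 2*(j^2 + 5*j - 14)/(2*j^2 - 3*j - 5)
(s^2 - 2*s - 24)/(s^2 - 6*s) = (s + 4)/s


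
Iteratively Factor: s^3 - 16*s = (s + 4)*(s^2 - 4*s) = (s - 4)*(s + 4)*(s)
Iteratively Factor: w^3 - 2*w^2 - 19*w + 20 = (w - 1)*(w^2 - w - 20) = (w - 5)*(w - 1)*(w + 4)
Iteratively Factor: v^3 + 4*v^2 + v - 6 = (v - 1)*(v^2 + 5*v + 6) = (v - 1)*(v + 3)*(v + 2)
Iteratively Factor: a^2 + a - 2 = (a + 2)*(a - 1)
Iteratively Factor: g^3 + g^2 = (g)*(g^2 + g) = g^2*(g + 1)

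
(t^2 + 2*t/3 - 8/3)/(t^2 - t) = (3*t^2 + 2*t - 8)/(3*t*(t - 1))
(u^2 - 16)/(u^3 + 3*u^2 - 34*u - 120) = (u - 4)/(u^2 - u - 30)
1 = 1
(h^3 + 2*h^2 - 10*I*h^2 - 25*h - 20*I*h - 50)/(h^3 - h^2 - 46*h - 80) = (h^2 - 10*I*h - 25)/(h^2 - 3*h - 40)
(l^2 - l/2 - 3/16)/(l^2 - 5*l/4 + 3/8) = (4*l + 1)/(2*(2*l - 1))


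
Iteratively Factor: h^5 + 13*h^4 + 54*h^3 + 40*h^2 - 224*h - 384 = (h + 3)*(h^4 + 10*h^3 + 24*h^2 - 32*h - 128) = (h + 3)*(h + 4)*(h^3 + 6*h^2 - 32) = (h - 2)*(h + 3)*(h + 4)*(h^2 + 8*h + 16) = (h - 2)*(h + 3)*(h + 4)^2*(h + 4)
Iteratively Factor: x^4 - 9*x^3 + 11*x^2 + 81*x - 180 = (x + 3)*(x^3 - 12*x^2 + 47*x - 60) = (x - 4)*(x + 3)*(x^2 - 8*x + 15) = (x - 4)*(x - 3)*(x + 3)*(x - 5)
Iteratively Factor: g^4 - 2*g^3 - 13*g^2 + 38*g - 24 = (g - 1)*(g^3 - g^2 - 14*g + 24) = (g - 1)*(g + 4)*(g^2 - 5*g + 6) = (g - 2)*(g - 1)*(g + 4)*(g - 3)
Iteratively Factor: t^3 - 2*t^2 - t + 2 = (t - 2)*(t^2 - 1) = (t - 2)*(t + 1)*(t - 1)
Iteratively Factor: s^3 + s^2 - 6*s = (s)*(s^2 + s - 6) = s*(s + 3)*(s - 2)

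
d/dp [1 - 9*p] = -9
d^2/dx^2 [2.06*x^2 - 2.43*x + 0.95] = 4.12000000000000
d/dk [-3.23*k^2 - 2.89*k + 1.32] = -6.46*k - 2.89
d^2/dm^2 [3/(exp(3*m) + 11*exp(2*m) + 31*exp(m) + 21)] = 3*(2*(3*exp(2*m) + 22*exp(m) + 31)^2*exp(m) - (9*exp(2*m) + 44*exp(m) + 31)*(exp(3*m) + 11*exp(2*m) + 31*exp(m) + 21))*exp(m)/(exp(3*m) + 11*exp(2*m) + 31*exp(m) + 21)^3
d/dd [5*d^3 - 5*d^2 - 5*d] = 15*d^2 - 10*d - 5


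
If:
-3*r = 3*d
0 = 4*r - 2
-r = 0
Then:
No Solution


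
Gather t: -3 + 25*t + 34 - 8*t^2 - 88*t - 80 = -8*t^2 - 63*t - 49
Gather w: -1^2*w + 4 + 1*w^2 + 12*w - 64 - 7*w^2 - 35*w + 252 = -6*w^2 - 24*w + 192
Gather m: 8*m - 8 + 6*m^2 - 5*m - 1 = 6*m^2 + 3*m - 9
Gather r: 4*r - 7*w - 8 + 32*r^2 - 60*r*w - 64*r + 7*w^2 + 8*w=32*r^2 + r*(-60*w - 60) + 7*w^2 + w - 8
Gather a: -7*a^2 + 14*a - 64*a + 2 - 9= -7*a^2 - 50*a - 7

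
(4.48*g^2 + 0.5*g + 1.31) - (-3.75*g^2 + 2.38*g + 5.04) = 8.23*g^2 - 1.88*g - 3.73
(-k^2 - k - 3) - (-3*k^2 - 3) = 2*k^2 - k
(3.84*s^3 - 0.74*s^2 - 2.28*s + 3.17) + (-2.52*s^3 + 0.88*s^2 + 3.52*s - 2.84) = 1.32*s^3 + 0.14*s^2 + 1.24*s + 0.33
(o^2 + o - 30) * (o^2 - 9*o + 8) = o^4 - 8*o^3 - 31*o^2 + 278*o - 240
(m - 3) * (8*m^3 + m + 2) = 8*m^4 - 24*m^3 + m^2 - m - 6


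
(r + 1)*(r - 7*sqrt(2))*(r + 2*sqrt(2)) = r^3 - 5*sqrt(2)*r^2 + r^2 - 28*r - 5*sqrt(2)*r - 28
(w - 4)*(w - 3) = w^2 - 7*w + 12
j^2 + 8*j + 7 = (j + 1)*(j + 7)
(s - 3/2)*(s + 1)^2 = s^3 + s^2/2 - 2*s - 3/2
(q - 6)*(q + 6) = q^2 - 36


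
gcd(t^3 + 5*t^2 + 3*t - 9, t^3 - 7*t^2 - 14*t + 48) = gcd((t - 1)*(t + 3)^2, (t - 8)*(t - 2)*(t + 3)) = t + 3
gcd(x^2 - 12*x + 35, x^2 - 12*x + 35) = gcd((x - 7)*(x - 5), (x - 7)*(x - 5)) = x^2 - 12*x + 35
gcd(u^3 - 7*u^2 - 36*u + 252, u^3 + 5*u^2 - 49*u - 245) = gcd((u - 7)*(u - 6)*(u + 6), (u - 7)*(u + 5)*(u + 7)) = u - 7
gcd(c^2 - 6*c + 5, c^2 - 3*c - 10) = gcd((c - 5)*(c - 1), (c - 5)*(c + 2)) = c - 5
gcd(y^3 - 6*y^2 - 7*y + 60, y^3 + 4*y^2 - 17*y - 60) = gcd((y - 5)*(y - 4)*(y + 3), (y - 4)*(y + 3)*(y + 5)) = y^2 - y - 12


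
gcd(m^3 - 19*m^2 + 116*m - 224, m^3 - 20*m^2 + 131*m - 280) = m^2 - 15*m + 56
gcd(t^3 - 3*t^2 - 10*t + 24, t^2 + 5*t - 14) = t - 2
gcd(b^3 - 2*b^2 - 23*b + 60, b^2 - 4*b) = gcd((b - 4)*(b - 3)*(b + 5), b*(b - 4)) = b - 4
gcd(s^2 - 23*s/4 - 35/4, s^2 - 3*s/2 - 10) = 1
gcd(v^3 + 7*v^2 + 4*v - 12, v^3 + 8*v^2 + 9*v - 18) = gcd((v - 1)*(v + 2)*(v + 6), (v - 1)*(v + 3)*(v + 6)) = v^2 + 5*v - 6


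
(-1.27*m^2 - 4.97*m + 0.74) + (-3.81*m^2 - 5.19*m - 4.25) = -5.08*m^2 - 10.16*m - 3.51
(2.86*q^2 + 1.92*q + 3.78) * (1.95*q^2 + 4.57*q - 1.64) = 5.577*q^4 + 16.8142*q^3 + 11.455*q^2 + 14.1258*q - 6.1992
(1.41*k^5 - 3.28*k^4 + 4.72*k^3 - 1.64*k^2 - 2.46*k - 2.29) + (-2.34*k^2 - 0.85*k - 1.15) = 1.41*k^5 - 3.28*k^4 + 4.72*k^3 - 3.98*k^2 - 3.31*k - 3.44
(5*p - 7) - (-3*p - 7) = 8*p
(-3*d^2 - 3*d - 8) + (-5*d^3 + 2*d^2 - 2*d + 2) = -5*d^3 - d^2 - 5*d - 6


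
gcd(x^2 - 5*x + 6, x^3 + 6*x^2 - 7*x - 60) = x - 3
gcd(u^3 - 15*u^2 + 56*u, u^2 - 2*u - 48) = u - 8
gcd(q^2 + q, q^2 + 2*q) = q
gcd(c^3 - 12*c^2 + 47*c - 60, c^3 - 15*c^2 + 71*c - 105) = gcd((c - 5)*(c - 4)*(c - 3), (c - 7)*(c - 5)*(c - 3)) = c^2 - 8*c + 15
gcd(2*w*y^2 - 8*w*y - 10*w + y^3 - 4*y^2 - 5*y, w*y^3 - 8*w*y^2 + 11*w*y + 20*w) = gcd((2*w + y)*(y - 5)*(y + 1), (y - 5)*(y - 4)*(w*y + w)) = y^2 - 4*y - 5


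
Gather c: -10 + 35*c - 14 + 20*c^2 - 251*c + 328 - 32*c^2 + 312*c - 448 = -12*c^2 + 96*c - 144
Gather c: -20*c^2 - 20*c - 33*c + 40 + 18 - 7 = -20*c^2 - 53*c + 51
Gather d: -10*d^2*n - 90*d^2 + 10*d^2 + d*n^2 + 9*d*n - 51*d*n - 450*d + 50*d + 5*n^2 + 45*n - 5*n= d^2*(-10*n - 80) + d*(n^2 - 42*n - 400) + 5*n^2 + 40*n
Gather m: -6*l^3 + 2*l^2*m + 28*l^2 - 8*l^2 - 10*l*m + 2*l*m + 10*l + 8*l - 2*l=-6*l^3 + 20*l^2 + 16*l + m*(2*l^2 - 8*l)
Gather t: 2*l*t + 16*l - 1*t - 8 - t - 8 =16*l + t*(2*l - 2) - 16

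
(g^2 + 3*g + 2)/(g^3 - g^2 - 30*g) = (g^2 + 3*g + 2)/(g*(g^2 - g - 30))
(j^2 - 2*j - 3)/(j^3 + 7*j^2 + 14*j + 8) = (j - 3)/(j^2 + 6*j + 8)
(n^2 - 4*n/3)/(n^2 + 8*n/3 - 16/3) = n/(n + 4)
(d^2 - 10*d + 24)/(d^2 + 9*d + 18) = (d^2 - 10*d + 24)/(d^2 + 9*d + 18)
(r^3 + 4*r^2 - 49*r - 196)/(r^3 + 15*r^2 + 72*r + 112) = (r - 7)/(r + 4)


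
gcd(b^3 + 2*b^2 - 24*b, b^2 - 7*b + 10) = 1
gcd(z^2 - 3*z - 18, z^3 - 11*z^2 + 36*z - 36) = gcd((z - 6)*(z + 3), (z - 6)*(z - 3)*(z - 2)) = z - 6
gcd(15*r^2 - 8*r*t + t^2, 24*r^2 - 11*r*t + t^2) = 3*r - t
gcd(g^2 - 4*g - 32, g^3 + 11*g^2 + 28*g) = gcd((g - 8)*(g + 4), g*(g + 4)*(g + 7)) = g + 4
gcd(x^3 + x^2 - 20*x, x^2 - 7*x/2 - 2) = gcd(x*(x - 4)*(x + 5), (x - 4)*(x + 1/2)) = x - 4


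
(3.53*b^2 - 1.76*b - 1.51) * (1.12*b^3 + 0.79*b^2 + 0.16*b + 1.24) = 3.9536*b^5 + 0.8175*b^4 - 2.5168*b^3 + 2.9027*b^2 - 2.424*b - 1.8724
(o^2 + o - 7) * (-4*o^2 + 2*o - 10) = -4*o^4 - 2*o^3 + 20*o^2 - 24*o + 70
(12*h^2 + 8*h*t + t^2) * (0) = 0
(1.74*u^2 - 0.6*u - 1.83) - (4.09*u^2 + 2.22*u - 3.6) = -2.35*u^2 - 2.82*u + 1.77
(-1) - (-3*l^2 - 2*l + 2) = 3*l^2 + 2*l - 3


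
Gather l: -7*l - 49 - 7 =-7*l - 56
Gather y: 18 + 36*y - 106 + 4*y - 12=40*y - 100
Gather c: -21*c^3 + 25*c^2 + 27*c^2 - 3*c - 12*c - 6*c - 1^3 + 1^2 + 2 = -21*c^3 + 52*c^2 - 21*c + 2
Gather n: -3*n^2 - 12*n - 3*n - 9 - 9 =-3*n^2 - 15*n - 18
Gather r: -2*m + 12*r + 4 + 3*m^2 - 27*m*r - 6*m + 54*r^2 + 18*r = 3*m^2 - 8*m + 54*r^2 + r*(30 - 27*m) + 4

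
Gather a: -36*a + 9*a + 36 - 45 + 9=-27*a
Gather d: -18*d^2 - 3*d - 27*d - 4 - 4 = -18*d^2 - 30*d - 8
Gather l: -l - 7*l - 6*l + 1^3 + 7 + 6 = 14 - 14*l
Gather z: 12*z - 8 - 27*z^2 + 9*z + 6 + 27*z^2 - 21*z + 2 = 0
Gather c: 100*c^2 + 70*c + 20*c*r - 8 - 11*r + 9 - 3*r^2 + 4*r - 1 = 100*c^2 + c*(20*r + 70) - 3*r^2 - 7*r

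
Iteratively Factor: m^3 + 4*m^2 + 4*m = (m + 2)*(m^2 + 2*m) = m*(m + 2)*(m + 2)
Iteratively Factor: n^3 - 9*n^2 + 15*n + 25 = (n - 5)*(n^2 - 4*n - 5) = (n - 5)*(n + 1)*(n - 5)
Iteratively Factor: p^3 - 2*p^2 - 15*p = (p - 5)*(p^2 + 3*p) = p*(p - 5)*(p + 3)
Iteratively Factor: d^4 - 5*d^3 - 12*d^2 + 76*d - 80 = (d + 4)*(d^3 - 9*d^2 + 24*d - 20) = (d - 2)*(d + 4)*(d^2 - 7*d + 10) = (d - 2)^2*(d + 4)*(d - 5)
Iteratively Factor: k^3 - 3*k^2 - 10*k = (k + 2)*(k^2 - 5*k) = (k - 5)*(k + 2)*(k)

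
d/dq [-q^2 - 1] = -2*q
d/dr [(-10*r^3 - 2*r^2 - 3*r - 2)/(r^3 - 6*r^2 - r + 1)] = (62*r^4 + 26*r^3 - 40*r^2 - 28*r - 5)/(r^6 - 12*r^5 + 34*r^4 + 14*r^3 - 11*r^2 - 2*r + 1)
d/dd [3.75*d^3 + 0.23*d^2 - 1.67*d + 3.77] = 11.25*d^2 + 0.46*d - 1.67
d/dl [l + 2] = 1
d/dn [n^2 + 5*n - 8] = 2*n + 5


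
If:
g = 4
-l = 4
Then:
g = 4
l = -4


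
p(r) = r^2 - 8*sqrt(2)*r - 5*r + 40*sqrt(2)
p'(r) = 2*r - 8*sqrt(2) - 5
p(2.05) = 27.33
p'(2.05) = -12.21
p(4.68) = 2.12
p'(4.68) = -6.95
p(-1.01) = 74.07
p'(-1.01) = -18.33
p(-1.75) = 88.18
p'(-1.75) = -19.81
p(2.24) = 25.04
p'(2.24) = -11.83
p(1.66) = 32.24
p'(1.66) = -12.99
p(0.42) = 49.89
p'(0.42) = -15.47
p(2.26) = 24.81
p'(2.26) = -11.79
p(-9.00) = 284.39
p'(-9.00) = -34.31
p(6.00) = -5.31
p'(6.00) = -4.31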